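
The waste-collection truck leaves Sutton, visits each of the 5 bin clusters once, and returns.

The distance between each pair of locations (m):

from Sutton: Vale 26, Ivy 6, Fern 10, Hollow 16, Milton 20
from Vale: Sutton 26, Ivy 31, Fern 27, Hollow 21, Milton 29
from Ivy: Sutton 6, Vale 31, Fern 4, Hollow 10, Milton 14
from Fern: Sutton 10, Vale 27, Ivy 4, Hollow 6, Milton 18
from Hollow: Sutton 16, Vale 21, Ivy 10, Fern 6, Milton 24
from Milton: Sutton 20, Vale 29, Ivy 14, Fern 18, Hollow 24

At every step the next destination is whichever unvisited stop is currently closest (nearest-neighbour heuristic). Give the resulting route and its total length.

Nearest-neighbour total = 86 m; route Sutton → Ivy → Fern → Hollow → Vale → Milton → Sutton.

Sutton → [Ivy:6 / Fern:10 / Hollow:16 / Milton:20 / Vale:26] → Ivy (6)
Ivy → [Fern:4 / Hollow:10 / Milton:14 / Vale:31] → Fern (4)
Fern → [Hollow:6 / Milton:18 / Vale:27] → Hollow (6)
Hollow → [Vale:21 / Milton:24] → Vale (21)
Vale → [Milton:29] → Milton (29)
Return Milton→Sutton: 20.
Total = 6 + 4 + 6 + 21 + 29 + 20 = 86.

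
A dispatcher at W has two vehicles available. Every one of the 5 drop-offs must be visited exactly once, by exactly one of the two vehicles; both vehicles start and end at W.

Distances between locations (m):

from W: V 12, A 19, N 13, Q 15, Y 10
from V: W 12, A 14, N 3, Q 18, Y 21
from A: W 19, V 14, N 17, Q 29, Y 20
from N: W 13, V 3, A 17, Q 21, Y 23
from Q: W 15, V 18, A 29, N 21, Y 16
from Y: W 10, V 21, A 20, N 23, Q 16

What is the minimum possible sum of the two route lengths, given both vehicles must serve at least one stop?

Minimum combined distance: 90 m.

Check every non-empty split of the stops between the two vehicles; for each half take its own optimal tour:
  {V} + {A, N, Q, Y}: 24 + 81 = 105
  {A} + {V, N, Q, Y}: 38 + 60 = 98
  {V, A} + {N, Q, Y}: 45 + 60 = 105
  {N} + {V, A, Q, Y}: 26 + 77 = 103
  {V, N} + {A, Q, Y}: 28 + 70 = 98
  {A, N} + {V, Q, Y}: 49 + 56 = 105
  … (15 splits in total)
  {V, A, N} + {Q, Y}: 49 + 41 = 90  ← best
Best: vehicle 1 W → A → V → N → W = 49; vehicle 2 W → Q → Y → W = 41; combined 90.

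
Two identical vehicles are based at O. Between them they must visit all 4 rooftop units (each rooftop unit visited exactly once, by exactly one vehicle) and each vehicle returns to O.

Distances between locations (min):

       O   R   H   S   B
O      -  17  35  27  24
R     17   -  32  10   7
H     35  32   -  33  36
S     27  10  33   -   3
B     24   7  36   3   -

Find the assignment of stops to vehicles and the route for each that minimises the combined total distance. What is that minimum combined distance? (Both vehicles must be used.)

Check every non-empty split of the stops between the two vehicles; for each half take its own optimal tour:
  {R} + {H, S, B}: 34 + 95 = 129
  {H} + {R, S, B}: 70 + 54 = 124
  {R, H} + {S, B}: 84 + 54 = 138
  {S} + {R, H, B}: 54 + 95 = 149
  {R, S} + {H, B}: 54 + 95 = 149
  {H, S} + {R, B}: 95 + 48 = 143
  … (7 splits in total)
Best: vehicle 1 O → H → O = 70; vehicle 2 O → R → S → B → O = 54; combined 124.

124 min — the smallest possible combined total.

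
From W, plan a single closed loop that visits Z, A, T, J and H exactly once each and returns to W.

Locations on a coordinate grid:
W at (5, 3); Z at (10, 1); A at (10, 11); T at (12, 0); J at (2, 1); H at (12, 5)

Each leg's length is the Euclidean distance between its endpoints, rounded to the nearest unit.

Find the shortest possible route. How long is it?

Shortest round trip = 34.

W-Z-A-T-J-H-W: 5+10+11+10+11+7 = 54
W-Z-A-T-H-J-W: 5+10+11+5+11+4 = 46
W-Z-A-J-T-H-W: 5+10+13+10+5+7 = 50
W-Z-A-J-H-T-W: 5+10+13+11+5+8 = 52
W-Z-A-H-T-J-W: 5+10+6+5+10+4 = 40
W-Z-A-H-J-T-W: 5+10+6+11+10+8 = 50
W-Z-T-A-J-H-W: 5+2+11+13+11+7 = 49
W-Z-T-A-H-J-W: 5+2+11+6+11+4 = 39
W-Z-T-J-A-H-W: 5+2+10+13+6+7 = 43
W-Z-T-J-H-A-W: 5+2+10+11+6+9 = 43
W-Z-T-H-A-J-W: 5+2+5+6+13+4 = 35
W-Z-T-H-J-A-W: 5+2+5+11+13+9 = 45
W-Z-J-A-T-H-W: 5+8+13+11+5+7 = 49
W-Z-J-A-H-T-W: 5+8+13+6+5+8 = 45
… (46 more)
W-A-H-T-Z-J-W: 9+6+5+2+8+4 = 34  ← best
The minimum is 34.
One optimal route: W → A → H → T → Z → J → W (or its reverse).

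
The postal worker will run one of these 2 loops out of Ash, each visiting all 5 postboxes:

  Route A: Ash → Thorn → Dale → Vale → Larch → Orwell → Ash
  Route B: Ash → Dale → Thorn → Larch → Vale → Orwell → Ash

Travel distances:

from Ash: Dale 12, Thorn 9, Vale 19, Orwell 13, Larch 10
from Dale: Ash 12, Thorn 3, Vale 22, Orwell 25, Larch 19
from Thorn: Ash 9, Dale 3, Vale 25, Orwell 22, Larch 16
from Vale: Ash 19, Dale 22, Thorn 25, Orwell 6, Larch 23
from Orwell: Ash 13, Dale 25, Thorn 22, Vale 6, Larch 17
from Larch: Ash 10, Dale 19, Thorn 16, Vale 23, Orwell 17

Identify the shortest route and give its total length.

Route A: 9 + 3 + 22 + 23 + 17 + 13 = 87
Route B: 12 + 3 + 16 + 23 + 6 + 13 = 73

73 — Route B is the shortest.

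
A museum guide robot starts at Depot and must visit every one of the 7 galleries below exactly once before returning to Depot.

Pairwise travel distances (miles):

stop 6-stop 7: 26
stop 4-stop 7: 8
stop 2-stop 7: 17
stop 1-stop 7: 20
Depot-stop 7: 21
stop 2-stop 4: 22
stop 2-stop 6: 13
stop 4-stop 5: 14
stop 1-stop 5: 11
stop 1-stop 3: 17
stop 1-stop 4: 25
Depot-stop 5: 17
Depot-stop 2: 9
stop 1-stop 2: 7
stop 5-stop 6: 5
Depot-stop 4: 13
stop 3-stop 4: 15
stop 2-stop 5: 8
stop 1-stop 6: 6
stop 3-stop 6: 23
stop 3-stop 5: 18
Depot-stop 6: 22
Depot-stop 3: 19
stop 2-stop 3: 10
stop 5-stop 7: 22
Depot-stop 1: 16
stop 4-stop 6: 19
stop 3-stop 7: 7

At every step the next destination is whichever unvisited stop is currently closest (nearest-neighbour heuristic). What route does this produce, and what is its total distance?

Nearest-neighbour total = 75 miles; route Depot → stop 2 → stop 1 → stop 6 → stop 5 → stop 4 → stop 7 → stop 3 → Depot.

Depot → [stop 2:9 / stop 4:13 / stop 1:16 / stop 5:17 / stop 3:19 / stop 7:21 / stop 6:22] → stop 2 (9)
stop 2 → [stop 1:7 / stop 5:8 / stop 3:10 / stop 6:13 / stop 7:17 / stop 4:22] → stop 1 (7)
stop 1 → [stop 6:6 / stop 5:11 / stop 3:17 / stop 7:20 / stop 4:25] → stop 6 (6)
stop 6 → [stop 5:5 / stop 4:19 / stop 3:23 / stop 7:26] → stop 5 (5)
stop 5 → [stop 4:14 / stop 3:18 / stop 7:22] → stop 4 (14)
stop 4 → [stop 7:8 / stop 3:15] → stop 7 (8)
stop 7 → [stop 3:7] → stop 3 (7)
Return stop 3→Depot: 19.
Total = 9 + 7 + 6 + 5 + 14 + 8 + 7 + 19 = 75.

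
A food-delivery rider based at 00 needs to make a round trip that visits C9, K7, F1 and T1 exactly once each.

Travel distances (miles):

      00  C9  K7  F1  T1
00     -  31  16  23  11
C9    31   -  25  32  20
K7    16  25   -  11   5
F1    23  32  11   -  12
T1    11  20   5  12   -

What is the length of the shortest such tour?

Shortest round trip = 90 miles.

00 - C9 - K7 - F1 - T1 - 00: 31+25+11+12+11 = 90
00 - C9 - K7 - T1 - F1 - 00: 31+25+5+12+23 = 96
00 - C9 - F1 - K7 - T1 - 00: 31+32+11+5+11 = 90
00 - C9 - F1 - T1 - K7 - 00: 31+32+12+5+16 = 96
00 - C9 - T1 - K7 - F1 - 00: 31+20+5+11+23 = 90
00 - C9 - T1 - F1 - K7 - 00: 31+20+12+11+16 = 90
00 - K7 - C9 - F1 - T1 - 00: 16+25+32+12+11 = 96
00 - K7 - C9 - T1 - F1 - 00: 16+25+20+12+23 = 96
00 - K7 - F1 - C9 - T1 - 00: 16+11+32+20+11 = 90
00 - K7 - T1 - C9 - F1 - 00: 16+5+20+32+23 = 96
00 - F1 - C9 - K7 - T1 - 00: 23+32+25+5+11 = 96
00 - F1 - K7 - C9 - T1 - 00: 23+11+25+20+11 = 90
The minimum is 90.
One optimal route: 00 → C9 → K7 → F1 → T1 → 00 (or its reverse).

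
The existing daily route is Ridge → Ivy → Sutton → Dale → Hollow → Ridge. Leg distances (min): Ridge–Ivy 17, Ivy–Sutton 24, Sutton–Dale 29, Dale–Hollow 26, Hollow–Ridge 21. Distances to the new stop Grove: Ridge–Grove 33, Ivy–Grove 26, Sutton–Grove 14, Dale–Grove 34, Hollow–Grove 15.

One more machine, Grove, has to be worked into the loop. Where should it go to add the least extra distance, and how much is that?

Insertion cost between consecutive stops i–j is d(i,Grove) + d(Grove,j) − d(i,j):
  between Ridge and Ivy: 33 + 26 − 17 = 42
  between Ivy and Sutton: 26 + 14 − 24 = 16
  between Sutton and Dale: 14 + 34 − 29 = 19
  between Dale and Hollow: 34 + 15 − 26 = 23
  between Hollow and Ridge: 15 + 33 − 21 = 27
Cheapest insertion is between Ivy and Sutton, adding 16.
New total = 117 + 16 = 133.

Minimum extra distance: 16 min, inserting Grove between Ivy and Sutton.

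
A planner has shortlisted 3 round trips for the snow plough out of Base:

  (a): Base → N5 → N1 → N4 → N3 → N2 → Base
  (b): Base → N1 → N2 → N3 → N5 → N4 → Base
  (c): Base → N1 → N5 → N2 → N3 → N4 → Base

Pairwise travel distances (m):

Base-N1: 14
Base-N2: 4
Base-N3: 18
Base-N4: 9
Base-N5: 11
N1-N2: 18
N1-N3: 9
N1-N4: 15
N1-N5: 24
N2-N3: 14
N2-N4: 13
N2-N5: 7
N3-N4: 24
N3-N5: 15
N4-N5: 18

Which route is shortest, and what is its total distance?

88 m — (b) is the shortest.

(a): 11 + 24 + 15 + 24 + 14 + 4 = 92
(b): 14 + 18 + 14 + 15 + 18 + 9 = 88
(c): 14 + 24 + 7 + 14 + 24 + 9 = 92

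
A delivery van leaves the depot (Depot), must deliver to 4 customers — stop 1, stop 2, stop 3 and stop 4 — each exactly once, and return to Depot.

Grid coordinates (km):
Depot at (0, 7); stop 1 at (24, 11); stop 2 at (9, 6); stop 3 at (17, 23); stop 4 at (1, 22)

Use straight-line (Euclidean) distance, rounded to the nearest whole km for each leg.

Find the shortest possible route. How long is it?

70 km — the shortest possible round trip.

Depot-stop 1-stop 2-stop 3-stop 4-Depot: 24+16+19+16+15 = 90
Depot-stop 1-stop 2-stop 4-stop 3-Depot: 24+16+18+16+23 = 97
Depot-stop 1-stop 3-stop 2-stop 4-Depot: 24+14+19+18+15 = 90
Depot-stop 1-stop 3-stop 4-stop 2-Depot: 24+14+16+18+9 = 81
Depot-stop 1-stop 4-stop 2-stop 3-Depot: 24+25+18+19+23 = 109
Depot-stop 1-stop 4-stop 3-stop 2-Depot: 24+25+16+19+9 = 93
Depot-stop 2-stop 1-stop 3-stop 4-Depot: 9+16+14+16+15 = 70
Depot-stop 2-stop 1-stop 4-stop 3-Depot: 9+16+25+16+23 = 89
Depot-stop 2-stop 3-stop 1-stop 4-Depot: 9+19+14+25+15 = 82
Depot-stop 2-stop 4-stop 1-stop 3-Depot: 9+18+25+14+23 = 89
Depot-stop 3-stop 1-stop 2-stop 4-Depot: 23+14+16+18+15 = 86
Depot-stop 3-stop 2-stop 1-stop 4-Depot: 23+19+16+25+15 = 98
The minimum is 70.
One optimal route: Depot → stop 2 → stop 1 → stop 3 → stop 4 → Depot (or its reverse).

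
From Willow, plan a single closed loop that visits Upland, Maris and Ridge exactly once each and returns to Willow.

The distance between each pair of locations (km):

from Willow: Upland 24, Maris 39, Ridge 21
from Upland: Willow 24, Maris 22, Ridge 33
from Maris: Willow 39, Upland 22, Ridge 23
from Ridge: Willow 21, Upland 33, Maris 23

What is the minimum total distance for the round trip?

With 3 stops there are 3!/2 = 3 distinct round trips (a route and its reverse cost the same).
Willow→Upland→Maris→Ridge→Willow: 24+22+23+21 = 90
Willow→Upland→Ridge→Maris→Willow: 24+33+23+39 = 119
Willow→Maris→Upland→Ridge→Willow: 39+22+33+21 = 115
The minimum is 90.
One optimal route: Willow → Upland → Maris → Ridge → Willow (or its reverse).

Minimum total distance: 90 km.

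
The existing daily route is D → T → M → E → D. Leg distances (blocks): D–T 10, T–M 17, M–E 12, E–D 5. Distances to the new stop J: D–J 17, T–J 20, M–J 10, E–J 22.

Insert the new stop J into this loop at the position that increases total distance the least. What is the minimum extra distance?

Insertion cost between consecutive stops i–j is d(i,J) + d(J,j) − d(i,j):
  between D and T: 17 + 20 − 10 = 27
  between T and M: 20 + 10 − 17 = 13
  between M and E: 10 + 22 − 12 = 20
  between E and D: 22 + 17 − 5 = 34
Cheapest insertion is between T and M, adding 13.
New total = 44 + 13 = 57.

+13 blocks — insert J between T and M.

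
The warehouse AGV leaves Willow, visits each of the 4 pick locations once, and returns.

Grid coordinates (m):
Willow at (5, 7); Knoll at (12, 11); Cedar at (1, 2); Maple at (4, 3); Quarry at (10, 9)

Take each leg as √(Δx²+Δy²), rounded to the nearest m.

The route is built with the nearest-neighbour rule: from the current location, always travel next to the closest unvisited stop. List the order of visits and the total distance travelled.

Total distance 29 m via the nearest-neighbour route Willow → Maple → Cedar → Quarry → Knoll → Willow.

Willow → [Maple:4 / Quarry:5 / Cedar:6 / Knoll:8] → Maple (4)
Maple → [Cedar:3 / Quarry:8 / Knoll:11] → Cedar (3)
Cedar → [Quarry:11 / Knoll:14] → Quarry (11)
Quarry → [Knoll:3] → Knoll (3)
Return Knoll→Willow: 8.
Total = 4 + 3 + 11 + 3 + 8 = 29.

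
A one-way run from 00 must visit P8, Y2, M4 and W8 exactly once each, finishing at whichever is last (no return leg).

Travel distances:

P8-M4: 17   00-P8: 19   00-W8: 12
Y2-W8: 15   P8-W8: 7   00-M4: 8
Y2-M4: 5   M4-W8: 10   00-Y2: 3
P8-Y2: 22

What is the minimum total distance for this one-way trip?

There are 4! = 24 possible orderings.
00→P8→Y2→M4→W8: 19+22+5+10 = 56
00→P8→Y2→W8→M4: 19+22+15+10 = 66
00→P8→M4→Y2→W8: 19+17+5+15 = 56
00→P8→M4→W8→Y2: 19+17+10+15 = 61
00→P8→W8→Y2→M4: 19+7+15+5 = 46
00→P8→W8→M4→Y2: 19+7+10+5 = 41
00→Y2→P8→M4→W8: 3+22+17+10 = 52
00→Y2→P8→W8→M4: 3+22+7+10 = 42
00→Y2→M4→P8→W8: 3+5+17+7 = 32
00→Y2→M4→W8→P8: 3+5+10+7 = 25
00→Y2→W8→P8→M4: 3+15+7+17 = 42
00→Y2→W8→M4→P8: 3+15+10+17 = 45
00→M4→P8→Y2→W8: 8+17+22+15 = 62
00→M4→P8→W8→Y2: 8+17+7+15 = 47
… (10 more)
The minimum is 25.
One shortest path: 00 → Y2 → M4 → W8 → P8.

Minimum one-way distance = 25.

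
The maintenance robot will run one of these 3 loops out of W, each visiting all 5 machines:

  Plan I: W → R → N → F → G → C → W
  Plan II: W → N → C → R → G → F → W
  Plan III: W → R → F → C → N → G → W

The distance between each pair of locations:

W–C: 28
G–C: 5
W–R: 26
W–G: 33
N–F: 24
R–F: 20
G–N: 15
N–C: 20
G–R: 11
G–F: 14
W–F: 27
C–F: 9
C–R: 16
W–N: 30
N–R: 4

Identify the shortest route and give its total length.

101 — Plan I is the shortest.

Plan I: 26 + 4 + 24 + 14 + 5 + 28 = 101
Plan II: 30 + 20 + 16 + 11 + 14 + 27 = 118
Plan III: 26 + 20 + 9 + 20 + 15 + 33 = 123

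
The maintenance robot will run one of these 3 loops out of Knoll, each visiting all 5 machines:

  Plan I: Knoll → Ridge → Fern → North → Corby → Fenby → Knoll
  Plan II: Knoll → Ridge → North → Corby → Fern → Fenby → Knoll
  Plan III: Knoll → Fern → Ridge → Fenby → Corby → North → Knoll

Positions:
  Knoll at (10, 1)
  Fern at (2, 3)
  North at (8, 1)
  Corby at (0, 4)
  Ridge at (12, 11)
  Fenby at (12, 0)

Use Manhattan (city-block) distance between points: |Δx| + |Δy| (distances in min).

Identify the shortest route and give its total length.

Plan I: 12 + 18 + 8 + 11 + 16 + 3 = 68
Plan II: 12 + 14 + 11 + 3 + 13 + 3 = 56
Plan III: 10 + 18 + 11 + 16 + 11 + 2 = 68

Shortest is Plan II, total 56 min.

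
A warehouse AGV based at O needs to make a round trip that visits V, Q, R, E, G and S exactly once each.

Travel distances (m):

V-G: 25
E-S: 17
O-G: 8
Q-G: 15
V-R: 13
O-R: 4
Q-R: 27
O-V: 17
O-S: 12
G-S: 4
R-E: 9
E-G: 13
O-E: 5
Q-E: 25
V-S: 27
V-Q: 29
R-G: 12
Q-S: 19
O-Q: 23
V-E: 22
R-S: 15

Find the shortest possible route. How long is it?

There are 360 distinct closed tours to check (reversals are equivalent).
O → V → Q → R → E → G → S → O: 17+29+27+9+13+4+12 = 111
O → V → Q → R → E → S → G → O: 17+29+27+9+17+4+8 = 111
O → V → Q → R → G → E → S → O: 17+29+27+12+13+17+12 = 127
O → V → Q → R → G → S → E → O: 17+29+27+12+4+17+5 = 111
O → V → Q → R → S → E → G → O: 17+29+27+15+17+13+8 = 126
O → V → Q → R → S → G → E → O: 17+29+27+15+4+13+5 = 110
O → V → Q → E → R → G → S → O: 17+29+25+9+12+4+12 = 108
O → V → Q → E → R → S → G → O: 17+29+25+9+15+4+8 = 107
… (352 more)
O → R → V → Q → G → S → E → O: 4+13+29+15+4+17+5 = 87  ← best
The minimum is 87.
One optimal route: O → R → V → Q → G → S → E → O (or its reverse).

Shortest round trip = 87 m.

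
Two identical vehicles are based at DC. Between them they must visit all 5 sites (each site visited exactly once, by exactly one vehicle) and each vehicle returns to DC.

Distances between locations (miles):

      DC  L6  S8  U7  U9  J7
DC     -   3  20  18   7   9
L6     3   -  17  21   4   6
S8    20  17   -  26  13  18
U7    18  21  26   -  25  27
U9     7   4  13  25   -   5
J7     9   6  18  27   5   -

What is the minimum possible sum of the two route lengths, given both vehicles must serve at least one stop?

Minimum combined distance: 77 miles.

Try each way of splitting the stops between the two vehicles (each non-empty) and, for each split, find the best tour for each vehicle:
  {L6} + {S8, U7, U9, J7}: 6 + 71 = 77
  {S8} + {L6, U7, U9, J7}: 40 + 57 = 97
  {L6, S8} + {U7, U9, J7}: 40 + 57 = 97
  {U7} + {L6, S8, U9, J7}: 36 + 47 = 83
  {L6, U7} + {S8, U9, J7}: 42 + 47 = 89
  {S8, U7} + {L6, U9, J7}: 64 + 21 = 85
  … (15 splits in total)
Best: vehicle 1 DC → L6 → DC = 6; vehicle 2 DC → U7 → S8 → U9 → J7 → DC = 71; combined 77.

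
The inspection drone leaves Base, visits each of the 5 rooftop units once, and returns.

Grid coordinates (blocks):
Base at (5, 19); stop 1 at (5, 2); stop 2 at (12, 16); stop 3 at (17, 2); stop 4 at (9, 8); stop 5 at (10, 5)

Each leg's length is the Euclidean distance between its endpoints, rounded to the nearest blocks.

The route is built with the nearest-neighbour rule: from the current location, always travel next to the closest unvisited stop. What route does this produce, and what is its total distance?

Total distance 59 blocks via the nearest-neighbour route Base → stop 2 → stop 4 → stop 5 → stop 1 → stop 3 → Base.

At Base the remaining stops are stop 2 8, stop 4 12, stop 5 15, stop 1 17, stop 3 21; go to stop 2.
At stop 2 the remaining stops are stop 4 9, stop 5 11, stop 3 15, stop 1 16; go to stop 4.
At stop 4 the remaining stops are stop 5 3, stop 1 7, stop 3 10; go to stop 5.
At stop 5 the remaining stops are stop 1 6, stop 3 8; go to stop 1.
At stop 1 the remaining stops are stop 3 12; go to stop 3.
Return stop 3→Base: 21.
Total = 8 + 9 + 3 + 6 + 12 + 21 = 59.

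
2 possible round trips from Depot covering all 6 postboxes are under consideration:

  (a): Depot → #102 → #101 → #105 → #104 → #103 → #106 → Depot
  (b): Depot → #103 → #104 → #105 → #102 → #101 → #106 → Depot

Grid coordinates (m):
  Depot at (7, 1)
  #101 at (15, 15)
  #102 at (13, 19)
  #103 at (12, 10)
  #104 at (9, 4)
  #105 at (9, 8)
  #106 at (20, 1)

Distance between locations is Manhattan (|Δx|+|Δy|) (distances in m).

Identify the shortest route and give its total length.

(a): 24 + 6 + 13 + 4 + 9 + 17 + 13 = 86
(b): 14 + 9 + 4 + 15 + 6 + 19 + 13 = 80

Shortest is (b), total 80 m.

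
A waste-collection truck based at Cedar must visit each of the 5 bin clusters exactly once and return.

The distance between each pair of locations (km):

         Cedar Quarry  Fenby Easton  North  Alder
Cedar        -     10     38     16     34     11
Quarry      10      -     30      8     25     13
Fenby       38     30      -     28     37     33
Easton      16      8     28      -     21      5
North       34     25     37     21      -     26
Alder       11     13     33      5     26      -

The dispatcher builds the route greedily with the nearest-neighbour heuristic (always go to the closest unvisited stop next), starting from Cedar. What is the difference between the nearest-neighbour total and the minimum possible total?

Cedar: Quarry=10, Alder=11, Easton=16, North=34, Fenby=38 ⇒ Quarry
Quarry: Easton=8, Alder=13, North=25, Fenby=30 ⇒ Easton
Easton: Alder=5, North=21, Fenby=28 ⇒ Alder
Alder: North=26, Fenby=33 ⇒ North
North: Fenby=37 ⇒ Fenby
NN route Cedar → Quarry → Easton → Alder → North → Fenby → Cedar costs 124.
Optimal: Cedar → Quarry → Fenby → North → Easton → Alder → Cedar costs 114 (by enumerating all 60 distinct tours).
Excess = 124 − 114 = 10.

Excess over optimum: 10 km.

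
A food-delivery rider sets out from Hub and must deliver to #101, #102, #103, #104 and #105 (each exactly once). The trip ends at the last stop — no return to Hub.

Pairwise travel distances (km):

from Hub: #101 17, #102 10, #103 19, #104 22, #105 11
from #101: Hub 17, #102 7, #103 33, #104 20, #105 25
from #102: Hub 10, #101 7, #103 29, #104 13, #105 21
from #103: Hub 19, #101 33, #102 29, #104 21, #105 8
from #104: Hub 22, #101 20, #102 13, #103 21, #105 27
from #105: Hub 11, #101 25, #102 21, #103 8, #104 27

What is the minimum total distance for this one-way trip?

Minimum one-way distance = 60 km.

There are 5! = 120 possible orderings.
Hub → #101 → #102 → #103 → #104 → #105: 17+7+29+21+27 = 101
Hub → #101 → #102 → #103 → #105 → #104: 17+7+29+8+27 = 88
Hub → #101 → #102 → #104 → #103 → #105: 17+7+13+21+8 = 66
Hub → #101 → #102 → #104 → #105 → #103: 17+7+13+27+8 = 72
Hub → #101 → #102 → #105 → #103 → #104: 17+7+21+8+21 = 74
Hub → #101 → #102 → #105 → #104 → #103: 17+7+21+27+21 = 93
Hub → #101 → #103 → #102 → #104 → #105: 17+33+29+13+27 = 119
Hub → #101 → #103 → #102 → #105 → #104: 17+33+29+21+27 = 127
Hub → #101 → #103 → #104 → #102 → #105: 17+33+21+13+21 = 105
Hub → #101 → #103 → #104 → #105 → #102: 17+33+21+27+21 = 119
Hub → #101 → #103 → #105 → #102 → #104: 17+33+8+21+13 = 92
Hub → #101 → #103 → #105 → #104 → #102: 17+33+8+27+13 = 98
Hub → #101 → #104 → #102 → #103 → #105: 17+20+13+29+8 = 87
Hub → #101 → #104 → #102 → #105 → #103: 17+20+13+21+8 = 79
… (106 more)
Hub → #105 → #103 → #104 → #102 → #101: 11+8+21+13+7 = 60  ← best
The minimum is 60.
One shortest path: Hub → #105 → #103 → #104 → #102 → #101.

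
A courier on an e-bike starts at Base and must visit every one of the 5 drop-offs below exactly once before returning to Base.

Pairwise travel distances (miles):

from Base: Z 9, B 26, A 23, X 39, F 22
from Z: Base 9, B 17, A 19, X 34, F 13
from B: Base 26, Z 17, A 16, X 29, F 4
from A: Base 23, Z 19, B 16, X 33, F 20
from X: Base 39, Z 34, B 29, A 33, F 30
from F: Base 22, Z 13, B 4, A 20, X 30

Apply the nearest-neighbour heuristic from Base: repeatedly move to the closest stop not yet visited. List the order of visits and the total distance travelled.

At Base the remaining stops are Z 9, F 22, A 23, B 26, X 39; go to Z.
At Z the remaining stops are F 13, B 17, A 19, X 34; go to F.
At F the remaining stops are B 4, A 20, X 30; go to B.
At B the remaining stops are A 16, X 29; go to A.
At A the remaining stops are X 33; go to X.
Return X→Base: 39.
Total = 9 + 13 + 4 + 16 + 33 + 39 = 114.

114 miles along Base → Z → F → B → A → X → Base.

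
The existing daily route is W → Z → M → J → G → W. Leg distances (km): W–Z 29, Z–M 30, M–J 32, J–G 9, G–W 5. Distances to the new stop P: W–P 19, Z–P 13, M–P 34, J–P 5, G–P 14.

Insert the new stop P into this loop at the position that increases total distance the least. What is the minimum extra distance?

Insertion cost between consecutive stops i–j is d(i,P) + d(P,j) − d(i,j):
  between W and Z: 19 + 13 − 29 = 3
  between Z and M: 13 + 34 − 30 = 17
  between M and J: 34 + 5 − 32 = 7
  between J and G: 5 + 14 − 9 = 10
  between G and W: 14 + 19 − 5 = 28
Cheapest insertion is between W and Z, adding 3.
New total = 105 + 3 = 108.

Adding 3 km by placing P on the W–Z leg.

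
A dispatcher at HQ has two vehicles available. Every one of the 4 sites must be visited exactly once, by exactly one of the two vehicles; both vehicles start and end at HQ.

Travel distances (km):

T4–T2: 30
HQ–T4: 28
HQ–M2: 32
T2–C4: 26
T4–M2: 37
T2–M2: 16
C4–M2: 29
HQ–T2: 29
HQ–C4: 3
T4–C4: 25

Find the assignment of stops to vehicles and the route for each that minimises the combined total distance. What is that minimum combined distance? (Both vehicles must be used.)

Minimum combined distance: 112 km.

There are 2^3 − 1 = 7 ways to divide the 4 stops into two non-empty groups. For each, the best each vehicle can do is its own shortest tour through its group:
  {T4} + {T2, C4, M2}: 56 + 77 = 133
  {T2} + {T4, C4, M2}: 58 + 97 = 155
  {T4, T2} + {C4, M2}: 87 + 64 = 151
  {C4} + {T4, T2, M2}: 6 + 106 = 112
  {T4, C4} + {T2, M2}: 56 + 77 = 133
  {T2, C4} + {T4, M2}: 58 + 97 = 155
  … (7 splits in total)
Best: vehicle 1 HQ → C4 → HQ = 6; vehicle 2 HQ → T4 → T2 → M2 → HQ = 106; combined 112.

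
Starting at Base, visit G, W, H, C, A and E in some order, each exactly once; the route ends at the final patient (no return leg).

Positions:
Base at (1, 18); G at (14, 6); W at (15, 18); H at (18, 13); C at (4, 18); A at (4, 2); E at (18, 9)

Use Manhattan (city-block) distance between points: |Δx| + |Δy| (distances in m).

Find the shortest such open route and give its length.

There are 6! = 720 possible orderings.
Base - G - W - H - C - A - E: 25+13+8+19+16+21 = 102
Base - G - W - H - C - E - A: 25+13+8+19+23+21 = 109
Base - G - W - H - A - C - E: 25+13+8+25+16+23 = 110
Base - G - W - H - A - E - C: 25+13+8+25+21+23 = 115
Base - G - W - H - E - C - A: 25+13+8+4+23+16 = 89
Base - G - W - H - E - A - C: 25+13+8+4+21+16 = 87
Base - G - W - C - H - A - E: 25+13+11+19+25+21 = 114
Base - G - W - C - H - E - A: 25+13+11+19+4+21 = 93
… (712 more)
Base - C - W - H - E - G - A: 3+11+8+4+7+14 = 47  ← best
The minimum is 47.
One shortest path: Base → C → W → H → E → G → A.

Minimum one-way distance = 47 m.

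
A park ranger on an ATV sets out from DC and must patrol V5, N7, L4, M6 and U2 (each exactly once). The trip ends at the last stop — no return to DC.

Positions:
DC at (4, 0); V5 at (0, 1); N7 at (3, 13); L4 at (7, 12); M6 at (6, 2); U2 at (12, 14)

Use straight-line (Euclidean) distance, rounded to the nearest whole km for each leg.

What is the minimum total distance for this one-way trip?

There are 5! = 120 possible orderings.
DC - V5 - N7 - L4 - M6 - U2: 4+12+4+10+13 = 43
DC - V5 - N7 - L4 - U2 - M6: 4+12+4+5+13 = 38
DC - V5 - N7 - M6 - L4 - U2: 4+12+11+10+5 = 42
DC - V5 - N7 - M6 - U2 - L4: 4+12+11+13+5 = 45
DC - V5 - N7 - U2 - L4 - M6: 4+12+9+5+10 = 40
DC - V5 - N7 - U2 - M6 - L4: 4+12+9+13+10 = 48
DC - V5 - L4 - N7 - M6 - U2: 4+13+4+11+13 = 45
DC - V5 - L4 - N7 - U2 - M6: 4+13+4+9+13 = 43
DC - V5 - L4 - M6 - N7 - U2: 4+13+10+11+9 = 47
DC - V5 - L4 - M6 - U2 - N7: 4+13+10+13+9 = 49
DC - V5 - L4 - U2 - N7 - M6: 4+13+5+9+11 = 42
DC - V5 - L4 - U2 - M6 - N7: 4+13+5+13+11 = 46
DC - V5 - M6 - N7 - L4 - U2: 4+6+11+4+5 = 30
DC - V5 - M6 - N7 - U2 - L4: 4+6+11+9+5 = 35
… (106 more)
The minimum is 30.
One shortest path: DC → V5 → M6 → N7 → L4 → U2.

Minimum one-way distance = 30 km.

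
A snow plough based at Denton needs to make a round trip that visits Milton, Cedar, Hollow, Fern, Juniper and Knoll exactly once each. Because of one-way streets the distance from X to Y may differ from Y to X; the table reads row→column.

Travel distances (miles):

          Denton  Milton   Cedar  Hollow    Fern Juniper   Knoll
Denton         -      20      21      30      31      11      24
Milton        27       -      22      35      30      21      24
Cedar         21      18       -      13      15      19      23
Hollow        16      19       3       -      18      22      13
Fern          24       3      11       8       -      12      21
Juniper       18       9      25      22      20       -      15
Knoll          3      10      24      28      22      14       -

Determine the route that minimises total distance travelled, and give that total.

Shortest round trip = 81 miles.

Denton - Milton - Cedar - Hollow - Fern - Juniper - Knoll - Denton: 20+22+13+18+12+15+3 = 103
Denton - Milton - Cedar - Hollow - Fern - Knoll - Juniper - Denton: 20+22+13+18+21+14+18 = 126
Denton - Milton - Cedar - Hollow - Juniper - Fern - Knoll - Denton: 20+22+13+22+20+21+3 = 121
Denton - Milton - Cedar - Hollow - Juniper - Knoll - Fern - Denton: 20+22+13+22+15+22+24 = 138
Denton - Milton - Cedar - Hollow - Knoll - Fern - Juniper - Denton: 20+22+13+13+22+12+18 = 120
Denton - Milton - Cedar - Hollow - Knoll - Juniper - Fern - Denton: 20+22+13+13+14+20+24 = 126
Denton - Milton - Cedar - Fern - Hollow - Juniper - Knoll - Denton: 20+22+15+8+22+15+3 = 105
Denton - Milton - Cedar - Fern - Hollow - Knoll - Juniper - Denton: 20+22+15+8+13+14+18 = 110
… (712 more)
Denton - Juniper - Milton - Cedar - Fern - Hollow - Knoll - Denton: 11+9+22+15+8+13+3 = 81  ← best
The minimum is 81.
One optimal route: Denton → Juniper → Milton → Cedar → Fern → Hollow → Knoll → Denton.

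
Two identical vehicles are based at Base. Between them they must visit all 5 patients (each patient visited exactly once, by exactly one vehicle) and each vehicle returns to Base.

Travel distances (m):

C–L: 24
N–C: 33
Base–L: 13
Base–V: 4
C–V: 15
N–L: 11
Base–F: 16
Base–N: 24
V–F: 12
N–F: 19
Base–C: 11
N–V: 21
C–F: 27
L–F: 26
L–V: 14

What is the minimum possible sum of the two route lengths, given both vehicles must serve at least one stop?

Check every non-empty split of the stops between the two vehicles; for each half take its own optimal tour:
  {N} + {C, L, V, F}: 48 + 77 = 125
  {C} + {N, L, V, F}: 22 + 59 = 81
  {N, C} + {L, V, F}: 68 + 55 = 123
  {L} + {N, C, V, F}: 26 + 79 = 105
  {N, L} + {C, V, F}: 48 + 54 = 102
  {C, L} + {N, V, F}: 48 + 59 = 107
  … (15 splits in total)
Best: vehicle 1 Base → C → Base = 22; vehicle 2 Base → L → N → F → V → Base = 59; combined 81.

81 m — the smallest possible combined total.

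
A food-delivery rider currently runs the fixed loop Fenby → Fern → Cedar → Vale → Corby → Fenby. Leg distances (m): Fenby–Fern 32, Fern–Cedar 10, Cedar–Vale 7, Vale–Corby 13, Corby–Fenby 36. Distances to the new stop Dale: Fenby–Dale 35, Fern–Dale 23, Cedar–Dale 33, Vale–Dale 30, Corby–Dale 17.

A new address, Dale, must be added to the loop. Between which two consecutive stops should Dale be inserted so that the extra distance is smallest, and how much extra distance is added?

Insertion cost between consecutive stops i–j is d(i,Dale) + d(Dale,j) − d(i,j):
  between Fenby and Fern: 35 + 23 − 32 = 26
  between Fern and Cedar: 23 + 33 − 10 = 46
  between Cedar and Vale: 33 + 30 − 7 = 56
  between Vale and Corby: 30 + 17 − 13 = 34
  between Corby and Fenby: 17 + 35 − 36 = 16
Cheapest insertion is between Corby and Fenby, adding 16.
New total = 98 + 16 = 114.

+16 m — insert Dale between Corby and Fenby.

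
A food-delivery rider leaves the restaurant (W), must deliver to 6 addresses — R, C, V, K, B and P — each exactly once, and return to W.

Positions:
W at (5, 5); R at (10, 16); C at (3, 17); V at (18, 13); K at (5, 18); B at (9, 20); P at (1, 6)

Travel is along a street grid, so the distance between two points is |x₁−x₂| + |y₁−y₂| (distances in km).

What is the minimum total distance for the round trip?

Shortest round trip = 64 km.

There are 360 distinct closed tours to check (reversals are equivalent).
W → R → C → V → K → B → P → W: 16+8+19+18+6+22+5 = 94
W → R → C → V → K → P → B → W: 16+8+19+18+16+22+19 = 118
W → R → C → V → B → K → P → W: 16+8+19+16+6+16+5 = 86
W → R → C → V → B → P → K → W: 16+8+19+16+22+16+13 = 110
W → R → C → V → P → K → B → W: 16+8+19+24+16+6+19 = 108
W → R → C → V → P → B → K → W: 16+8+19+24+22+6+13 = 108
W → R → C → K → V → B → P → W: 16+8+3+18+16+22+5 = 88
W → R → C → K → V → P → B → W: 16+8+3+18+24+22+19 = 110
… (352 more)
W → V → R → B → K → C → P → W: 21+11+5+6+3+13+5 = 64  ← best
The minimum is 64.
One optimal route: W → V → R → B → K → C → P → W (or its reverse).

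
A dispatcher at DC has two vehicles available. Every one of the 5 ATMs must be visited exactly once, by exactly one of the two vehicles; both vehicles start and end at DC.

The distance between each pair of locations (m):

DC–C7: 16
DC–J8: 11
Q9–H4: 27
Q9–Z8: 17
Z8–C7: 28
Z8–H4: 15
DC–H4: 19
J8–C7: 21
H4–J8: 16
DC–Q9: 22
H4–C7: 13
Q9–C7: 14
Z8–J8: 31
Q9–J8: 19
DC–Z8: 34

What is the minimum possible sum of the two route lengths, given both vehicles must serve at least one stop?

103 m — the smallest possible combined total.

Check every non-empty split of the stops between the two vehicles; for each half take its own optimal tour:
  {Q9} + {Z8, H4, J8, C7}: 44 + 86 = 130
  {Z8} + {Q9, H4, J8, C7}: 68 + 76 = 144
  {Q9, Z8} + {H4, J8, C7}: 73 + 56 = 129
  {H4} + {Q9, Z8, J8, C7}: 38 + 89 = 127
  {Q9, H4} + {Z8, J8, C7}: 68 + 86 = 154
  {Z8, H4} + {Q9, J8, C7}: 68 + 60 = 128
  … (15 splits in total)
  {J8} + {Q9, Z8, H4, C7}: 22 + 81 = 103  ← best
Best: vehicle 1 DC → J8 → DC = 22; vehicle 2 DC → H4 → Z8 → Q9 → C7 → DC = 81; combined 103.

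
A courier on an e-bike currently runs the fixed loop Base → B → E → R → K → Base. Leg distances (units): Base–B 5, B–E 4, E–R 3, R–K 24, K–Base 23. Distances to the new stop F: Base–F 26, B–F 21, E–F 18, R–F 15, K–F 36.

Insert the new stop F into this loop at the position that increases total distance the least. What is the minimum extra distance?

Minimum extra distance: 27, inserting F between R and K.

Insertion cost between consecutive stops i–j is d(i,F) + d(F,j) − d(i,j):
  between Base and B: 26 + 21 − 5 = 42
  between B and E: 21 + 18 − 4 = 35
  between E and R: 18 + 15 − 3 = 30
  between R and K: 15 + 36 − 24 = 27
  between K and Base: 36 + 26 − 23 = 39
Cheapest insertion is between R and K, adding 27.
New total = 59 + 27 = 86.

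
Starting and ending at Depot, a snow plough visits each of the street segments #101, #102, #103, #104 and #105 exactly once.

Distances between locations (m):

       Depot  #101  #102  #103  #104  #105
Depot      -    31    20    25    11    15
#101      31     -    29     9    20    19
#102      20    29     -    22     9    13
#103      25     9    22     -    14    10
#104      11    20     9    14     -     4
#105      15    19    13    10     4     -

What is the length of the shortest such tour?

With 5 stops there are 5!/2 = 60 distinct round trips (a route and its reverse cost the same).
Depot - #101 - #102 - #103 - #104 - #105 - Depot: 31+29+22+14+4+15 = 115
Depot - #101 - #102 - #103 - #105 - #104 - Depot: 31+29+22+10+4+11 = 107
Depot - #101 - #102 - #104 - #103 - #105 - Depot: 31+29+9+14+10+15 = 108
Depot - #101 - #102 - #104 - #105 - #103 - Depot: 31+29+9+4+10+25 = 108
Depot - #101 - #102 - #105 - #103 - #104 - Depot: 31+29+13+10+14+11 = 108
Depot - #101 - #102 - #105 - #104 - #103 - Depot: 31+29+13+4+14+25 = 116
Depot - #101 - #103 - #102 - #104 - #105 - Depot: 31+9+22+9+4+15 = 90
Depot - #101 - #103 - #102 - #105 - #104 - Depot: 31+9+22+13+4+11 = 90
Depot - #101 - #103 - #104 - #102 - #105 - Depot: 31+9+14+9+13+15 = 91
Depot - #101 - #103 - #104 - #105 - #102 - Depot: 31+9+14+4+13+20 = 91
Depot - #101 - #103 - #105 - #102 - #104 - Depot: 31+9+10+13+9+11 = 83
Depot - #101 - #103 - #105 - #104 - #102 - Depot: 31+9+10+4+9+20 = 83
Depot - #101 - #104 - #102 - #103 - #105 - Depot: 31+20+9+22+10+15 = 107
Depot - #101 - #104 - #102 - #105 - #103 - Depot: 31+20+9+13+10+25 = 108
… (46 more)
The minimum is 83.
One optimal route: Depot → #101 → #103 → #105 → #102 → #104 → Depot (or its reverse).

83 m — the shortest possible round trip.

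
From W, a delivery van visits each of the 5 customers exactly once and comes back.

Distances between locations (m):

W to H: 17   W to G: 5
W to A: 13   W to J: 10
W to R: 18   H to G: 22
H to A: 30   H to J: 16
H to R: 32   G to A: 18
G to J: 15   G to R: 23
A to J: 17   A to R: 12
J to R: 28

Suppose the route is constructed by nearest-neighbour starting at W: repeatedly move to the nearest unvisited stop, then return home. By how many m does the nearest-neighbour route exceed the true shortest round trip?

6 m longer than the optimal tour.

W: G=5, J=10, A=13, H=17, R=18 ⇒ G
G: J=15, A=18, H=22, R=23 ⇒ J
J: H=16, A=17, R=28 ⇒ H
H: A=30, R=32 ⇒ A
A: R=12 ⇒ R
NN route W → G → J → H → A → R → W costs 96.
Optimal: W → H → J → A → R → G → W costs 90 (by enumerating all 60 distinct tours).
Excess = 96 − 90 = 6.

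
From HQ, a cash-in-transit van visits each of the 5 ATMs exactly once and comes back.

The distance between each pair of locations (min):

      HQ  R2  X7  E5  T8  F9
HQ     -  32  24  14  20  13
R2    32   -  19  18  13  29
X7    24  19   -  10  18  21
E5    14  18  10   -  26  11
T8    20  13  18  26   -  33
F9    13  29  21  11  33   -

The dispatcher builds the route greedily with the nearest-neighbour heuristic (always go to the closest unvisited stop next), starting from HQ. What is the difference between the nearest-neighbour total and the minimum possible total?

11 min longer than the optimal tour.

From HQ: F9=13, E5=14, T8=20, X7=24, R2=32 → choose F9 (13).
From F9: E5=11, X7=21, R2=29, T8=33 → choose E5 (11).
From E5: X7=10, R2=18, T8=26 → choose X7 (10).
From X7: T8=18, R2=19 → choose T8 (18).
From T8: R2=13 → choose R2 (13).
NN route HQ → F9 → E5 → X7 → T8 → R2 → HQ costs 97.
Optimal: HQ → T8 → R2 → X7 → E5 → F9 → HQ costs 86 (by enumerating all 60 distinct tours).
Excess = 97 − 86 = 11.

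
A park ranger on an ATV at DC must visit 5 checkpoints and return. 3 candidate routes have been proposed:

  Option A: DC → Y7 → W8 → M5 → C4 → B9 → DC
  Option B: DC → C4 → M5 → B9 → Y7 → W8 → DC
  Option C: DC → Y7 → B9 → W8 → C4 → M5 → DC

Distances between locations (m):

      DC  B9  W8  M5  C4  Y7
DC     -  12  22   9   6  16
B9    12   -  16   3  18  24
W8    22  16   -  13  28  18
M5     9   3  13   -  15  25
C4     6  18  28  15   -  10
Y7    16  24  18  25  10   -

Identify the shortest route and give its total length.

Option A: 16 + 18 + 13 + 15 + 18 + 12 = 92
Option B: 6 + 15 + 3 + 24 + 18 + 22 = 88
Option C: 16 + 24 + 16 + 28 + 15 + 9 = 108

88 m — Option B is the shortest.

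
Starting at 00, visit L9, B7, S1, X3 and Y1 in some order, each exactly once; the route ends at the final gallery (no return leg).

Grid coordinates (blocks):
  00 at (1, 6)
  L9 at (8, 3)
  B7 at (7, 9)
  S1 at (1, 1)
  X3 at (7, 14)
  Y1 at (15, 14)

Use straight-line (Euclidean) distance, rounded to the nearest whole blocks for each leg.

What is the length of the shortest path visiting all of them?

Minimum one-way distance = 31 blocks.

There are 5! = 120 possible orderings.
00→L9→B7→S1→X3→Y1: 8+6+10+14+8 = 46
00→L9→B7→S1→Y1→X3: 8+6+10+19+8 = 51
00→L9→B7→X3→S1→Y1: 8+6+5+14+19 = 52
00→L9→B7→X3→Y1→S1: 8+6+5+8+19 = 46
00→L9→B7→Y1→S1→X3: 8+6+9+19+14 = 56
00→L9→B7→Y1→X3→S1: 8+6+9+8+14 = 45
00→L9→S1→B7→X3→Y1: 8+7+10+5+8 = 38
00→L9→S1→B7→Y1→X3: 8+7+10+9+8 = 42
00→L9→S1→X3→B7→Y1: 8+7+14+5+9 = 43
00→L9→S1→X3→Y1→B7: 8+7+14+8+9 = 46
00→L9→S1→Y1→B7→X3: 8+7+19+9+5 = 48
00→L9→S1→Y1→X3→B7: 8+7+19+8+5 = 47
00→L9→X3→B7→S1→Y1: 8+11+5+10+19 = 53
00→L9→X3→B7→Y1→S1: 8+11+5+9+19 = 52
… (106 more)
00→S1→L9→B7→X3→Y1: 5+7+6+5+8 = 31  ← best
The minimum is 31.
One shortest path: 00 → S1 → L9 → B7 → X3 → Y1.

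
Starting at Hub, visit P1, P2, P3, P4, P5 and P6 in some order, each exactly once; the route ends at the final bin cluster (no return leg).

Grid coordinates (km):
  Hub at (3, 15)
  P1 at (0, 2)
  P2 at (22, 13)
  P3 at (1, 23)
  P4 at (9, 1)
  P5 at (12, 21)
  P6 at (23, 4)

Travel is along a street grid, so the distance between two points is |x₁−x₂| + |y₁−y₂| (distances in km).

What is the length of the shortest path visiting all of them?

There are 6! = 720 possible orderings.
Hub - P1 - P2 - P3 - P4 - P5 - P6: 16+33+31+30+23+28 = 161
Hub - P1 - P2 - P3 - P4 - P6 - P5: 16+33+31+30+17+28 = 155
Hub - P1 - P2 - P3 - P5 - P4 - P6: 16+33+31+13+23+17 = 133
Hub - P1 - P2 - P3 - P5 - P6 - P4: 16+33+31+13+28+17 = 138
Hub - P1 - P2 - P3 - P6 - P4 - P5: 16+33+31+41+17+23 = 161
Hub - P1 - P2 - P3 - P6 - P5 - P4: 16+33+31+41+28+23 = 172
Hub - P1 - P2 - P4 - P3 - P5 - P6: 16+33+25+30+13+28 = 145
Hub - P1 - P2 - P4 - P3 - P6 - P5: 16+33+25+30+41+28 = 173
… (712 more)
Hub - P3 - P5 - P2 - P6 - P4 - P1: 10+13+18+10+17+10 = 78  ← best
The minimum is 78.
One shortest path: Hub → P3 → P5 → P2 → P6 → P4 → P1.

Shortest open route: 78 km.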